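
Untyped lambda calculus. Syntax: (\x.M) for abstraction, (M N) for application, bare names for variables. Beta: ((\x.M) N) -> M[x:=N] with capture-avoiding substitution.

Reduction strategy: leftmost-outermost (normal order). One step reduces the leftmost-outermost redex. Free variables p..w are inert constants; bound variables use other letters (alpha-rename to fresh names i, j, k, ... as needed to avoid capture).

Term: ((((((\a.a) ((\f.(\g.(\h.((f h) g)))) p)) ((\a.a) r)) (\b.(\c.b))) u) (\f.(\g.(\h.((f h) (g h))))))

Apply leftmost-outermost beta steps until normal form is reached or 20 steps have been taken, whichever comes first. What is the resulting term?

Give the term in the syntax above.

Answer: ((((p (\b.(\c.b))) r) u) (\f.(\g.(\h.((f h) (g h))))))

Derivation:
Step 0: ((((((\a.a) ((\f.(\g.(\h.((f h) g)))) p)) ((\a.a) r)) (\b.(\c.b))) u) (\f.(\g.(\h.((f h) (g h))))))
Step 1: ((((((\f.(\g.(\h.((f h) g)))) p) ((\a.a) r)) (\b.(\c.b))) u) (\f.(\g.(\h.((f h) (g h))))))
Step 2: (((((\g.(\h.((p h) g))) ((\a.a) r)) (\b.(\c.b))) u) (\f.(\g.(\h.((f h) (g h))))))
Step 3: ((((\h.((p h) ((\a.a) r))) (\b.(\c.b))) u) (\f.(\g.(\h.((f h) (g h))))))
Step 4: ((((p (\b.(\c.b))) ((\a.a) r)) u) (\f.(\g.(\h.((f h) (g h))))))
Step 5: ((((p (\b.(\c.b))) r) u) (\f.(\g.(\h.((f h) (g h))))))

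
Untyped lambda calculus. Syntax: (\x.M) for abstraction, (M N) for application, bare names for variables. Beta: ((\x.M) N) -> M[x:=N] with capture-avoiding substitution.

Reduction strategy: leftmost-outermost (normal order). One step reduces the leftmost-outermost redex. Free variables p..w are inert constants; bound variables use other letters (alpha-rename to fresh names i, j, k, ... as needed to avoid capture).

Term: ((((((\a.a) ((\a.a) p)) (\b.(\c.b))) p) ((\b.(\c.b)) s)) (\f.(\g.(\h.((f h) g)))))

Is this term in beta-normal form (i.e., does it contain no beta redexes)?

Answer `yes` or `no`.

Term: ((((((\a.a) ((\a.a) p)) (\b.(\c.b))) p) ((\b.(\c.b)) s)) (\f.(\g.(\h.((f h) g)))))
Found 3 beta redex(es).

Answer: no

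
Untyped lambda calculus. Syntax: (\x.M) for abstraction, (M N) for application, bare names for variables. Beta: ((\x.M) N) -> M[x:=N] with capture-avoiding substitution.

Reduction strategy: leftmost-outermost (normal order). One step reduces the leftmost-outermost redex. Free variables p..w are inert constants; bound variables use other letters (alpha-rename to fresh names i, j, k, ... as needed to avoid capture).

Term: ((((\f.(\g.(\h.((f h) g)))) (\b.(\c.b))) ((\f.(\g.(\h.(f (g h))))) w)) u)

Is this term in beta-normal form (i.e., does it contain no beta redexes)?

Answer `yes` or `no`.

Term: ((((\f.(\g.(\h.((f h) g)))) (\b.(\c.b))) ((\f.(\g.(\h.(f (g h))))) w)) u)
Found 2 beta redex(es).

Answer: no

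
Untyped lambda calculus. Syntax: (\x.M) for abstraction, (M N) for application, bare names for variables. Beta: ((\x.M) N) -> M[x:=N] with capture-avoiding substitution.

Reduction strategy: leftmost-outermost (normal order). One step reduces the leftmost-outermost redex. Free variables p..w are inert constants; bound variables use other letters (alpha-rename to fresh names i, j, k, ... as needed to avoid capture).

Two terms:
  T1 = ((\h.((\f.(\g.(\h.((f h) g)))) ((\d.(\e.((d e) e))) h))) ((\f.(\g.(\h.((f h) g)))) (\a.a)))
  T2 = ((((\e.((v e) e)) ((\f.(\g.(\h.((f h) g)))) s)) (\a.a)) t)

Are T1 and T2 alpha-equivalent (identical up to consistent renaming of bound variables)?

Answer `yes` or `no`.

Answer: no

Derivation:
Term 1: ((\h.((\f.(\g.(\h.((f h) g)))) ((\d.(\e.((d e) e))) h))) ((\f.(\g.(\h.((f h) g)))) (\a.a)))
Term 2: ((((\e.((v e) e)) ((\f.(\g.(\h.((f h) g)))) s)) (\a.a)) t)
Alpha-equivalence: compare structure up to binder renaming.
Result: False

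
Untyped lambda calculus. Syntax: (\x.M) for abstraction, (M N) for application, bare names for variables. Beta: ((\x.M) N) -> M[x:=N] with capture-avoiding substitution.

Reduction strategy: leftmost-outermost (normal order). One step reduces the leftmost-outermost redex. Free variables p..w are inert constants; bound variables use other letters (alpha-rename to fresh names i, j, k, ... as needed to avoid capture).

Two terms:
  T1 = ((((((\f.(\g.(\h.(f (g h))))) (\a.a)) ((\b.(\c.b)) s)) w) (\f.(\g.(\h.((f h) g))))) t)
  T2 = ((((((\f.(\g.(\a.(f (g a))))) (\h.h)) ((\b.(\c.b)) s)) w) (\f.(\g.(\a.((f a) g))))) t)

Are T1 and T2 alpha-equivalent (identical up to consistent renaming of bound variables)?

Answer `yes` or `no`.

Answer: yes

Derivation:
Term 1: ((((((\f.(\g.(\h.(f (g h))))) (\a.a)) ((\b.(\c.b)) s)) w) (\f.(\g.(\h.((f h) g))))) t)
Term 2: ((((((\f.(\g.(\a.(f (g a))))) (\h.h)) ((\b.(\c.b)) s)) w) (\f.(\g.(\a.((f a) g))))) t)
Alpha-equivalence: compare structure up to binder renaming.
Result: True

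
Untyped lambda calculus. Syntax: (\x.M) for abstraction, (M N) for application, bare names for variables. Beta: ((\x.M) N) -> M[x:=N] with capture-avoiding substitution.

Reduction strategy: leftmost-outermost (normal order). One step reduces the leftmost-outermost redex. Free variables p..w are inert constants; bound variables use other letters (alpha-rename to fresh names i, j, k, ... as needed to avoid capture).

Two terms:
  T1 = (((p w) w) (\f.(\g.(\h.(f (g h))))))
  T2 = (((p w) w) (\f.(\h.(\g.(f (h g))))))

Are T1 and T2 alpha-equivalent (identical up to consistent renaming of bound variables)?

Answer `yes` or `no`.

Term 1: (((p w) w) (\f.(\g.(\h.(f (g h))))))
Term 2: (((p w) w) (\f.(\h.(\g.(f (h g))))))
Alpha-equivalence: compare structure up to binder renaming.
Result: True

Answer: yes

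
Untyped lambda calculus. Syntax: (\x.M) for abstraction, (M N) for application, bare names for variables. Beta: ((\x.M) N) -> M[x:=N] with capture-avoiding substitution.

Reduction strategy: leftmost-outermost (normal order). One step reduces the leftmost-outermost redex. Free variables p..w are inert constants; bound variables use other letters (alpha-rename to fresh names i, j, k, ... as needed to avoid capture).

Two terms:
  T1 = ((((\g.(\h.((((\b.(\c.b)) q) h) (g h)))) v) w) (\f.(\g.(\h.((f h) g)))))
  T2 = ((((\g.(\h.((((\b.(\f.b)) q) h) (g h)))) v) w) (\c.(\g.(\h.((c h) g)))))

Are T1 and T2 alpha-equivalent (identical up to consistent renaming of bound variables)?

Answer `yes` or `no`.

Answer: yes

Derivation:
Term 1: ((((\g.(\h.((((\b.(\c.b)) q) h) (g h)))) v) w) (\f.(\g.(\h.((f h) g)))))
Term 2: ((((\g.(\h.((((\b.(\f.b)) q) h) (g h)))) v) w) (\c.(\g.(\h.((c h) g)))))
Alpha-equivalence: compare structure up to binder renaming.
Result: True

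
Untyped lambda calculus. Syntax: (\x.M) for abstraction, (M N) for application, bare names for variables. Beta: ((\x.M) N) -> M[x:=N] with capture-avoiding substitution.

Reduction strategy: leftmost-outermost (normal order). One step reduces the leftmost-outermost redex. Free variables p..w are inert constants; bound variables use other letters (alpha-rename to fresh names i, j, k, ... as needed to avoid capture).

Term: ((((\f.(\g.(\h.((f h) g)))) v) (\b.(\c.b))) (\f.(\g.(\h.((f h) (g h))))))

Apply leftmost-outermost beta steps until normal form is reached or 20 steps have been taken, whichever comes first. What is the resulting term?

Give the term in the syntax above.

Answer: ((v (\f.(\g.(\h.((f h) (g h)))))) (\b.(\c.b)))

Derivation:
Step 0: ((((\f.(\g.(\h.((f h) g)))) v) (\b.(\c.b))) (\f.(\g.(\h.((f h) (g h))))))
Step 1: (((\g.(\h.((v h) g))) (\b.(\c.b))) (\f.(\g.(\h.((f h) (g h))))))
Step 2: ((\h.((v h) (\b.(\c.b)))) (\f.(\g.(\h.((f h) (g h))))))
Step 3: ((v (\f.(\g.(\h.((f h) (g h)))))) (\b.(\c.b)))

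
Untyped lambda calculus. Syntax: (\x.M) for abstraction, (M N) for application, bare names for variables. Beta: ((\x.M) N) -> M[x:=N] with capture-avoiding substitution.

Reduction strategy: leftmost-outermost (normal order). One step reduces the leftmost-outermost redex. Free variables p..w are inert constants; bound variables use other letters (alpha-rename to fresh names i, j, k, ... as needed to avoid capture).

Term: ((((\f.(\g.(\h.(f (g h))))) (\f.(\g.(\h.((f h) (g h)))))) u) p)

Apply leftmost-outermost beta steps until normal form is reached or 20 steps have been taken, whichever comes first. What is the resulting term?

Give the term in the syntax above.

Answer: (\g.(\h.(((u p) h) (g h))))

Derivation:
Step 0: ((((\f.(\g.(\h.(f (g h))))) (\f.(\g.(\h.((f h) (g h)))))) u) p)
Step 1: (((\g.(\h.((\f.(\g.(\h.((f h) (g h))))) (g h)))) u) p)
Step 2: ((\h.((\f.(\g.(\h.((f h) (g h))))) (u h))) p)
Step 3: ((\f.(\g.(\h.((f h) (g h))))) (u p))
Step 4: (\g.(\h.(((u p) h) (g h))))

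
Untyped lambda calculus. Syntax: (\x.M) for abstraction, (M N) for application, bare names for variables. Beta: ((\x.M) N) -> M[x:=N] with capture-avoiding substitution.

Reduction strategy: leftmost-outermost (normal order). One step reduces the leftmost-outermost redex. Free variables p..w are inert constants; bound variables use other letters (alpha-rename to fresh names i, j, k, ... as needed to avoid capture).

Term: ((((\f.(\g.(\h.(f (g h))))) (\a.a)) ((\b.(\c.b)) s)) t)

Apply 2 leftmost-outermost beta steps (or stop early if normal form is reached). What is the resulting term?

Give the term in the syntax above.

Step 0: ((((\f.(\g.(\h.(f (g h))))) (\a.a)) ((\b.(\c.b)) s)) t)
Step 1: (((\g.(\h.((\a.a) (g h)))) ((\b.(\c.b)) s)) t)
Step 2: ((\h.((\a.a) (((\b.(\c.b)) s) h))) t)

Answer: ((\h.((\a.a) (((\b.(\c.b)) s) h))) t)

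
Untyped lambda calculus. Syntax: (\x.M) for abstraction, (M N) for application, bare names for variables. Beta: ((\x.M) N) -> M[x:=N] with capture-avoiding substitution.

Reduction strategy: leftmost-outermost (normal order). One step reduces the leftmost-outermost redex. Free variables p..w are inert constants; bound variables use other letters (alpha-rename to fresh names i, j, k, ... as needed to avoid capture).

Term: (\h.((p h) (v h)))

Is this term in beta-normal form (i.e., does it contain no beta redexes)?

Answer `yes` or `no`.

Answer: yes

Derivation:
Term: (\h.((p h) (v h)))
No beta redexes found.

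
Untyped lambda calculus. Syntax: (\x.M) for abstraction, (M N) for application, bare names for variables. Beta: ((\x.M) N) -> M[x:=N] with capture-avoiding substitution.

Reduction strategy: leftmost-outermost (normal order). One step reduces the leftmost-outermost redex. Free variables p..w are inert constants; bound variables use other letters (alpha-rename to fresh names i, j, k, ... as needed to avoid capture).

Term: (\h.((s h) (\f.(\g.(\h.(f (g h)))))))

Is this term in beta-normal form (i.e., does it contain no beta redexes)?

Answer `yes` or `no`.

Answer: yes

Derivation:
Term: (\h.((s h) (\f.(\g.(\h.(f (g h)))))))
No beta redexes found.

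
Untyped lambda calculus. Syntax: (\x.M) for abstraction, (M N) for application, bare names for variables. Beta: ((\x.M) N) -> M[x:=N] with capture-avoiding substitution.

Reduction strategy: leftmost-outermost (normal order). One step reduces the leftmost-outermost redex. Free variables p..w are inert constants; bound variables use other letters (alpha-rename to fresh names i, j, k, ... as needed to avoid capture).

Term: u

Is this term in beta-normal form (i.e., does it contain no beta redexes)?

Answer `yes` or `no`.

Term: u
No beta redexes found.

Answer: yes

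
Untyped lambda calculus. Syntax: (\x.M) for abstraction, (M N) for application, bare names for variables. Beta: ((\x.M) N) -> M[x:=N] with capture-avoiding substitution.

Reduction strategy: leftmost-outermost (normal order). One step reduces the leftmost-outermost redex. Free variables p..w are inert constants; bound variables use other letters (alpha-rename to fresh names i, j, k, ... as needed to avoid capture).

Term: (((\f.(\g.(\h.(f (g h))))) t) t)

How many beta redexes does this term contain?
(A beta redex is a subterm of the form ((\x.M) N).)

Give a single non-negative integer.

Term: (((\f.(\g.(\h.(f (g h))))) t) t)
  Redex: ((\f.(\g.(\h.(f (g h))))) t)
Total redexes: 1

Answer: 1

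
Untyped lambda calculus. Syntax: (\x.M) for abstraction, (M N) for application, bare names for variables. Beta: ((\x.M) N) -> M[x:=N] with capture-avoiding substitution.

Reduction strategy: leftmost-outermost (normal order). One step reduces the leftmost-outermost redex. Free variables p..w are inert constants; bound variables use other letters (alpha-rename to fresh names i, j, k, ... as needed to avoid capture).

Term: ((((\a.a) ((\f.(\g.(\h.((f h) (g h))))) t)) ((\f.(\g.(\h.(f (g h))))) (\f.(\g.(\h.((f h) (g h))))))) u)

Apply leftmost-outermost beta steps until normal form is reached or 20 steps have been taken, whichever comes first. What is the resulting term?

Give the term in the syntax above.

Answer: ((t u) (\h.(\g.(\i.(((u h) i) (g i))))))

Derivation:
Step 0: ((((\a.a) ((\f.(\g.(\h.((f h) (g h))))) t)) ((\f.(\g.(\h.(f (g h))))) (\f.(\g.(\h.((f h) (g h))))))) u)
Step 1: ((((\f.(\g.(\h.((f h) (g h))))) t) ((\f.(\g.(\h.(f (g h))))) (\f.(\g.(\h.((f h) (g h))))))) u)
Step 2: (((\g.(\h.((t h) (g h)))) ((\f.(\g.(\h.(f (g h))))) (\f.(\g.(\h.((f h) (g h))))))) u)
Step 3: ((\h.((t h) (((\f.(\g.(\h.(f (g h))))) (\f.(\g.(\h.((f h) (g h)))))) h))) u)
Step 4: ((t u) (((\f.(\g.(\h.(f (g h))))) (\f.(\g.(\h.((f h) (g h)))))) u))
Step 5: ((t u) ((\g.(\h.((\f.(\g.(\h.((f h) (g h))))) (g h)))) u))
Step 6: ((t u) (\h.((\f.(\g.(\h.((f h) (g h))))) (u h))))
Step 7: ((t u) (\h.(\g.(\i.(((u h) i) (g i))))))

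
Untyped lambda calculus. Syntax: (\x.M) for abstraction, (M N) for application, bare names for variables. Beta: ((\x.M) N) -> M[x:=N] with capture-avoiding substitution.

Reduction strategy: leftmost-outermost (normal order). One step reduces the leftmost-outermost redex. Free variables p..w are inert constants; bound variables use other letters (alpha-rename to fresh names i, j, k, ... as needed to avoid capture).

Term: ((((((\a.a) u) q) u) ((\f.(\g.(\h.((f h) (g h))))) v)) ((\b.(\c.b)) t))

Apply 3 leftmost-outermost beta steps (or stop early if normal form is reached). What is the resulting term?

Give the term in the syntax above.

Answer: ((((u q) u) (\g.(\h.((v h) (g h))))) (\c.t))

Derivation:
Step 0: ((((((\a.a) u) q) u) ((\f.(\g.(\h.((f h) (g h))))) v)) ((\b.(\c.b)) t))
Step 1: ((((u q) u) ((\f.(\g.(\h.((f h) (g h))))) v)) ((\b.(\c.b)) t))
Step 2: ((((u q) u) (\g.(\h.((v h) (g h))))) ((\b.(\c.b)) t))
Step 3: ((((u q) u) (\g.(\h.((v h) (g h))))) (\c.t))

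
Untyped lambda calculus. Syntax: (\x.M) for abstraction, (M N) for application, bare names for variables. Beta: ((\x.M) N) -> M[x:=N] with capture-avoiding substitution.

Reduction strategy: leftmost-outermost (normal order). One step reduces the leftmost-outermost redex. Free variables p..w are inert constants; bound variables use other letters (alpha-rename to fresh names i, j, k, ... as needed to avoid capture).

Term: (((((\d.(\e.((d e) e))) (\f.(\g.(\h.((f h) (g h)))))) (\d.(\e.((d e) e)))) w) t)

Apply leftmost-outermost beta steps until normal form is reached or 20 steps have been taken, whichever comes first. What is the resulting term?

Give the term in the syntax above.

Step 0: (((((\d.(\e.((d e) e))) (\f.(\g.(\h.((f h) (g h)))))) (\d.(\e.((d e) e)))) w) t)
Step 1: ((((\e.(((\f.(\g.(\h.((f h) (g h))))) e) e)) (\d.(\e.((d e) e)))) w) t)
Step 2: (((((\f.(\g.(\h.((f h) (g h))))) (\d.(\e.((d e) e)))) (\d.(\e.((d e) e)))) w) t)
Step 3: ((((\g.(\h.(((\d.(\e.((d e) e))) h) (g h)))) (\d.(\e.((d e) e)))) w) t)
Step 4: (((\h.(((\d.(\e.((d e) e))) h) ((\d.(\e.((d e) e))) h))) w) t)
Step 5: ((((\d.(\e.((d e) e))) w) ((\d.(\e.((d e) e))) w)) t)
Step 6: (((\e.((w e) e)) ((\d.(\e.((d e) e))) w)) t)
Step 7: (((w ((\d.(\e.((d e) e))) w)) ((\d.(\e.((d e) e))) w)) t)
Step 8: (((w (\e.((w e) e))) ((\d.(\e.((d e) e))) w)) t)
Step 9: (((w (\e.((w e) e))) (\e.((w e) e))) t)

Answer: (((w (\e.((w e) e))) (\e.((w e) e))) t)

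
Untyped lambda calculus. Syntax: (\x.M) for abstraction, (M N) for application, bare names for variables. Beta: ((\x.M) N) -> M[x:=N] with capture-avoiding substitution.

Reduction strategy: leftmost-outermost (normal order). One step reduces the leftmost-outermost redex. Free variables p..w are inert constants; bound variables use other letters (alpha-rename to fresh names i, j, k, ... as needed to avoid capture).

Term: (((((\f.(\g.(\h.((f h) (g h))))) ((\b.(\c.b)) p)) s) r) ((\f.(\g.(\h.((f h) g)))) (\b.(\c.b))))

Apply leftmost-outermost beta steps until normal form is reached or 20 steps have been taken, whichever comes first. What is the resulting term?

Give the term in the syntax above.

Answer: ((p (s r)) (\g.(\h.h)))

Derivation:
Step 0: (((((\f.(\g.(\h.((f h) (g h))))) ((\b.(\c.b)) p)) s) r) ((\f.(\g.(\h.((f h) g)))) (\b.(\c.b))))
Step 1: ((((\g.(\h.((((\b.(\c.b)) p) h) (g h)))) s) r) ((\f.(\g.(\h.((f h) g)))) (\b.(\c.b))))
Step 2: (((\h.((((\b.(\c.b)) p) h) (s h))) r) ((\f.(\g.(\h.((f h) g)))) (\b.(\c.b))))
Step 3: (((((\b.(\c.b)) p) r) (s r)) ((\f.(\g.(\h.((f h) g)))) (\b.(\c.b))))
Step 4: ((((\c.p) r) (s r)) ((\f.(\g.(\h.((f h) g)))) (\b.(\c.b))))
Step 5: ((p (s r)) ((\f.(\g.(\h.((f h) g)))) (\b.(\c.b))))
Step 6: ((p (s r)) (\g.(\h.(((\b.(\c.b)) h) g))))
Step 7: ((p (s r)) (\g.(\h.((\c.h) g))))
Step 8: ((p (s r)) (\g.(\h.h)))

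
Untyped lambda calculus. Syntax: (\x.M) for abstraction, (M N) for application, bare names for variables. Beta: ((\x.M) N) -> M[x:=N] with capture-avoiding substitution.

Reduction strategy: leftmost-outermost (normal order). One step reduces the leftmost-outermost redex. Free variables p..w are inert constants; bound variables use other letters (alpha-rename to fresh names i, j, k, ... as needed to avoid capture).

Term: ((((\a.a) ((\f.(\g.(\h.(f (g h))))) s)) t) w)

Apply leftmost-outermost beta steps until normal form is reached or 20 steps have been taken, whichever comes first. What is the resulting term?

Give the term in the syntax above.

Answer: (s (t w))

Derivation:
Step 0: ((((\a.a) ((\f.(\g.(\h.(f (g h))))) s)) t) w)
Step 1: ((((\f.(\g.(\h.(f (g h))))) s) t) w)
Step 2: (((\g.(\h.(s (g h)))) t) w)
Step 3: ((\h.(s (t h))) w)
Step 4: (s (t w))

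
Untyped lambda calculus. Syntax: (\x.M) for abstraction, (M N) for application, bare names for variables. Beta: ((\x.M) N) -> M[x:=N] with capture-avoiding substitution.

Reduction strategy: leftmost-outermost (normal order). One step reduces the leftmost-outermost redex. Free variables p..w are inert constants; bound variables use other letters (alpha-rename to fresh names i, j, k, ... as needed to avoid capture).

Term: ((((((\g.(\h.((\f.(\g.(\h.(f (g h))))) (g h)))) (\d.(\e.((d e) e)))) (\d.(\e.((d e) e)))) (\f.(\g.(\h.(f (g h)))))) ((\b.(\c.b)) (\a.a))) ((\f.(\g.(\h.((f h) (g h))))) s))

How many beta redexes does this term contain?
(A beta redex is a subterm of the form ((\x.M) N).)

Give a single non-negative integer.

Term: ((((((\g.(\h.((\f.(\g.(\h.(f (g h))))) (g h)))) (\d.(\e.((d e) e)))) (\d.(\e.((d e) e)))) (\f.(\g.(\h.(f (g h)))))) ((\b.(\c.b)) (\a.a))) ((\f.(\g.(\h.((f h) (g h))))) s))
  Redex: ((\g.(\h.((\f.(\g.(\h.(f (g h))))) (g h)))) (\d.(\e.((d e) e))))
  Redex: ((\f.(\g.(\h.(f (g h))))) (g h))
  Redex: ((\b.(\c.b)) (\a.a))
  Redex: ((\f.(\g.(\h.((f h) (g h))))) s)
Total redexes: 4

Answer: 4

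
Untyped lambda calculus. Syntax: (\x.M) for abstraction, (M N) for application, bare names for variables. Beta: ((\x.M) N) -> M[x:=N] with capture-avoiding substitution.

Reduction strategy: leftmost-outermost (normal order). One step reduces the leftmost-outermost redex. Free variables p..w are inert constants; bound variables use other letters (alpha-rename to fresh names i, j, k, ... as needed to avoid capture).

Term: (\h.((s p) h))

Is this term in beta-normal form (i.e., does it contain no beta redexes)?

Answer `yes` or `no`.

Answer: yes

Derivation:
Term: (\h.((s p) h))
No beta redexes found.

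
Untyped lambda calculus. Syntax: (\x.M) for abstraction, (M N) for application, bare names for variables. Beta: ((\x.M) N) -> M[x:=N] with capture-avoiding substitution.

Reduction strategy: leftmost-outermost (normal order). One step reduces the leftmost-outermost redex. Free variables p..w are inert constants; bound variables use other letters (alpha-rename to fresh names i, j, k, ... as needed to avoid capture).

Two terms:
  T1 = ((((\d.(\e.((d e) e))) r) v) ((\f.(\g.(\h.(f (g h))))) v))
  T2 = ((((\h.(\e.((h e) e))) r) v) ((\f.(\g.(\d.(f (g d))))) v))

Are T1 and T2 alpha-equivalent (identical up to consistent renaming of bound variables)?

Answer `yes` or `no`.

Term 1: ((((\d.(\e.((d e) e))) r) v) ((\f.(\g.(\h.(f (g h))))) v))
Term 2: ((((\h.(\e.((h e) e))) r) v) ((\f.(\g.(\d.(f (g d))))) v))
Alpha-equivalence: compare structure up to binder renaming.
Result: True

Answer: yes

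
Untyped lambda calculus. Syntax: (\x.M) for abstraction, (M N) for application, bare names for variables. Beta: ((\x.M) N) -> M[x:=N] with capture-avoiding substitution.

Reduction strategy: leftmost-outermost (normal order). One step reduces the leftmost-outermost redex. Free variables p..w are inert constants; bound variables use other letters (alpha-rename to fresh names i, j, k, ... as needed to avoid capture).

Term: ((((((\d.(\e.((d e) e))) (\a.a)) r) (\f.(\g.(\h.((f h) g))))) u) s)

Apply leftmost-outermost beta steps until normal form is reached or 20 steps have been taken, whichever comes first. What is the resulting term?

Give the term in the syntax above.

Step 0: ((((((\d.(\e.((d e) e))) (\a.a)) r) (\f.(\g.(\h.((f h) g))))) u) s)
Step 1: (((((\e.(((\a.a) e) e)) r) (\f.(\g.(\h.((f h) g))))) u) s)
Step 2: ((((((\a.a) r) r) (\f.(\g.(\h.((f h) g))))) u) s)
Step 3: ((((r r) (\f.(\g.(\h.((f h) g))))) u) s)

Answer: ((((r r) (\f.(\g.(\h.((f h) g))))) u) s)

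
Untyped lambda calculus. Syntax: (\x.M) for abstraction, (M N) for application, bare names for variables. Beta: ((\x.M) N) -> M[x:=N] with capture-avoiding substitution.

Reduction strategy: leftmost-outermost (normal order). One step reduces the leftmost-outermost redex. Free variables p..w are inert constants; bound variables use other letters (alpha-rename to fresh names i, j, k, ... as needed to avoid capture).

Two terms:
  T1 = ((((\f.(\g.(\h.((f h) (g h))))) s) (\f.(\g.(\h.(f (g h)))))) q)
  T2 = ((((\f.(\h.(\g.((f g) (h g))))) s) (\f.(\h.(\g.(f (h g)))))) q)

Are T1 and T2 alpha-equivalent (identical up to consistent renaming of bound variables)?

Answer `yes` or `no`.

Answer: yes

Derivation:
Term 1: ((((\f.(\g.(\h.((f h) (g h))))) s) (\f.(\g.(\h.(f (g h)))))) q)
Term 2: ((((\f.(\h.(\g.((f g) (h g))))) s) (\f.(\h.(\g.(f (h g)))))) q)
Alpha-equivalence: compare structure up to binder renaming.
Result: True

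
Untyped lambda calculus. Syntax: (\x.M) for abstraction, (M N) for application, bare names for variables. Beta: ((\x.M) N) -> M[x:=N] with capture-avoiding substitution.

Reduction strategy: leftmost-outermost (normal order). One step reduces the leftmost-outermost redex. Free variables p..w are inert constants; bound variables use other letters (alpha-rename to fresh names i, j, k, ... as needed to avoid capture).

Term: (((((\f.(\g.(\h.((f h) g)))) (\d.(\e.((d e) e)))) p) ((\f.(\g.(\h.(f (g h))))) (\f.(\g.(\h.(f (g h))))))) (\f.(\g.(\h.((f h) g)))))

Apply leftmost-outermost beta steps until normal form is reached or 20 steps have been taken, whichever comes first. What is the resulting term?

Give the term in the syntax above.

Answer: (\h.((p p) (\g.(\i.((h i) g)))))

Derivation:
Step 0: (((((\f.(\g.(\h.((f h) g)))) (\d.(\e.((d e) e)))) p) ((\f.(\g.(\h.(f (g h))))) (\f.(\g.(\h.(f (g h))))))) (\f.(\g.(\h.((f h) g)))))
Step 1: ((((\g.(\h.(((\d.(\e.((d e) e))) h) g))) p) ((\f.(\g.(\h.(f (g h))))) (\f.(\g.(\h.(f (g h))))))) (\f.(\g.(\h.((f h) g)))))
Step 2: (((\h.(((\d.(\e.((d e) e))) h) p)) ((\f.(\g.(\h.(f (g h))))) (\f.(\g.(\h.(f (g h))))))) (\f.(\g.(\h.((f h) g)))))
Step 3: ((((\d.(\e.((d e) e))) ((\f.(\g.(\h.(f (g h))))) (\f.(\g.(\h.(f (g h))))))) p) (\f.(\g.(\h.((f h) g)))))
Step 4: (((\e.((((\f.(\g.(\h.(f (g h))))) (\f.(\g.(\h.(f (g h)))))) e) e)) p) (\f.(\g.(\h.((f h) g)))))
Step 5: (((((\f.(\g.(\h.(f (g h))))) (\f.(\g.(\h.(f (g h)))))) p) p) (\f.(\g.(\h.((f h) g)))))
Step 6: ((((\g.(\h.((\f.(\g.(\h.(f (g h))))) (g h)))) p) p) (\f.(\g.(\h.((f h) g)))))
Step 7: (((\h.((\f.(\g.(\h.(f (g h))))) (p h))) p) (\f.(\g.(\h.((f h) g)))))
Step 8: (((\f.(\g.(\h.(f (g h))))) (p p)) (\f.(\g.(\h.((f h) g)))))
Step 9: ((\g.(\h.((p p) (g h)))) (\f.(\g.(\h.((f h) g)))))
Step 10: (\h.((p p) ((\f.(\g.(\h.((f h) g)))) h)))
Step 11: (\h.((p p) (\g.(\i.((h i) g)))))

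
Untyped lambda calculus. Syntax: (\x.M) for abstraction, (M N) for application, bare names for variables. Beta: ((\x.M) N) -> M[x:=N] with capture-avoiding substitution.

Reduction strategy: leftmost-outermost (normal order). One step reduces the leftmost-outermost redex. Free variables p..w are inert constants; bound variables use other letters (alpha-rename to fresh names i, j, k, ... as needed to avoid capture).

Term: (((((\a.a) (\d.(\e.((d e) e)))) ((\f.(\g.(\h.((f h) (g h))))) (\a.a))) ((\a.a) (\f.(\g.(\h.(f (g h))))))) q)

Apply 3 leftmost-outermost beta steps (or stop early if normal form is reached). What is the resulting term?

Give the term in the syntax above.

Answer: (((((\f.(\g.(\h.((f h) (g h))))) (\a.a)) ((\a.a) (\f.(\g.(\h.(f (g h))))))) ((\a.a) (\f.(\g.(\h.(f (g h))))))) q)

Derivation:
Step 0: (((((\a.a) (\d.(\e.((d e) e)))) ((\f.(\g.(\h.((f h) (g h))))) (\a.a))) ((\a.a) (\f.(\g.(\h.(f (g h))))))) q)
Step 1: ((((\d.(\e.((d e) e))) ((\f.(\g.(\h.((f h) (g h))))) (\a.a))) ((\a.a) (\f.(\g.(\h.(f (g h))))))) q)
Step 2: (((\e.((((\f.(\g.(\h.((f h) (g h))))) (\a.a)) e) e)) ((\a.a) (\f.(\g.(\h.(f (g h))))))) q)
Step 3: (((((\f.(\g.(\h.((f h) (g h))))) (\a.a)) ((\a.a) (\f.(\g.(\h.(f (g h))))))) ((\a.a) (\f.(\g.(\h.(f (g h))))))) q)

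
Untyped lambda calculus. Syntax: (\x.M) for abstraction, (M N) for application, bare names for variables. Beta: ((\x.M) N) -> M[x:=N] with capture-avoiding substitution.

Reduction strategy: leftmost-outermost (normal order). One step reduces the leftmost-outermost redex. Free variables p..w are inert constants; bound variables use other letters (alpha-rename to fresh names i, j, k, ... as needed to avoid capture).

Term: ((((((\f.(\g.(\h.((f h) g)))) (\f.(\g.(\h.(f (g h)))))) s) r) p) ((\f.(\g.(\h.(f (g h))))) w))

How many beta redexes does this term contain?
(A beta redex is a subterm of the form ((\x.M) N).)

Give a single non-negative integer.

Answer: 2

Derivation:
Term: ((((((\f.(\g.(\h.((f h) g)))) (\f.(\g.(\h.(f (g h)))))) s) r) p) ((\f.(\g.(\h.(f (g h))))) w))
  Redex: ((\f.(\g.(\h.((f h) g)))) (\f.(\g.(\h.(f (g h))))))
  Redex: ((\f.(\g.(\h.(f (g h))))) w)
Total redexes: 2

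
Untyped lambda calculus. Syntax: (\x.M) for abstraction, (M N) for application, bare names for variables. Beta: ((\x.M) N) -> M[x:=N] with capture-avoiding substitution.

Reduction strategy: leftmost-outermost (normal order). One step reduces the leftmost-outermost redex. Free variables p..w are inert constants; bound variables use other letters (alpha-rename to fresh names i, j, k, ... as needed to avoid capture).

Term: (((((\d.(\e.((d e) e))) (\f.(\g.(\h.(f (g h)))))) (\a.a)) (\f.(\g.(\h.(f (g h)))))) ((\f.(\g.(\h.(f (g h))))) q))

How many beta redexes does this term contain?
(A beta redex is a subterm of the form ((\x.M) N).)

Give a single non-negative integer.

Term: (((((\d.(\e.((d e) e))) (\f.(\g.(\h.(f (g h)))))) (\a.a)) (\f.(\g.(\h.(f (g h)))))) ((\f.(\g.(\h.(f (g h))))) q))
  Redex: ((\d.(\e.((d e) e))) (\f.(\g.(\h.(f (g h))))))
  Redex: ((\f.(\g.(\h.(f (g h))))) q)
Total redexes: 2

Answer: 2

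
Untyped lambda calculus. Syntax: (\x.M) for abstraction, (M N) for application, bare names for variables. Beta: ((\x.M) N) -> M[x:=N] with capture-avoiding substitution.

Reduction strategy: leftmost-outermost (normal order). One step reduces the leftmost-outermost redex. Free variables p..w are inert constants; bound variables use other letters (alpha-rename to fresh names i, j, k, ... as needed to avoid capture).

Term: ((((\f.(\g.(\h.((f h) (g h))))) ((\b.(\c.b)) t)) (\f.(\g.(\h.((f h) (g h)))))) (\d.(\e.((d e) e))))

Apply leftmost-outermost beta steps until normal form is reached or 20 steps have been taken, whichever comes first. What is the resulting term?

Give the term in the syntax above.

Answer: (t (\g.(\h.((h (g h)) (g h)))))

Derivation:
Step 0: ((((\f.(\g.(\h.((f h) (g h))))) ((\b.(\c.b)) t)) (\f.(\g.(\h.((f h) (g h)))))) (\d.(\e.((d e) e))))
Step 1: (((\g.(\h.((((\b.(\c.b)) t) h) (g h)))) (\f.(\g.(\h.((f h) (g h)))))) (\d.(\e.((d e) e))))
Step 2: ((\h.((((\b.(\c.b)) t) h) ((\f.(\g.(\h.((f h) (g h))))) h))) (\d.(\e.((d e) e))))
Step 3: ((((\b.(\c.b)) t) (\d.(\e.((d e) e)))) ((\f.(\g.(\h.((f h) (g h))))) (\d.(\e.((d e) e)))))
Step 4: (((\c.t) (\d.(\e.((d e) e)))) ((\f.(\g.(\h.((f h) (g h))))) (\d.(\e.((d e) e)))))
Step 5: (t ((\f.(\g.(\h.((f h) (g h))))) (\d.(\e.((d e) e)))))
Step 6: (t (\g.(\h.(((\d.(\e.((d e) e))) h) (g h)))))
Step 7: (t (\g.(\h.((\e.((h e) e)) (g h)))))
Step 8: (t (\g.(\h.((h (g h)) (g h)))))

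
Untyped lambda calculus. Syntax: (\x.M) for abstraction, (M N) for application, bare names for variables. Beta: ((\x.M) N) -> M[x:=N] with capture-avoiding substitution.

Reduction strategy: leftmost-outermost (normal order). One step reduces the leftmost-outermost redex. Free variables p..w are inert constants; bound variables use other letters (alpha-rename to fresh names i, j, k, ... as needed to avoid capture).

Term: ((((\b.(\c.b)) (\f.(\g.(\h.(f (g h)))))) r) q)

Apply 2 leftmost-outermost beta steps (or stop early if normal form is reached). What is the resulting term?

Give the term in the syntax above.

Step 0: ((((\b.(\c.b)) (\f.(\g.(\h.(f (g h)))))) r) q)
Step 1: (((\c.(\f.(\g.(\h.(f (g h)))))) r) q)
Step 2: ((\f.(\g.(\h.(f (g h))))) q)

Answer: ((\f.(\g.(\h.(f (g h))))) q)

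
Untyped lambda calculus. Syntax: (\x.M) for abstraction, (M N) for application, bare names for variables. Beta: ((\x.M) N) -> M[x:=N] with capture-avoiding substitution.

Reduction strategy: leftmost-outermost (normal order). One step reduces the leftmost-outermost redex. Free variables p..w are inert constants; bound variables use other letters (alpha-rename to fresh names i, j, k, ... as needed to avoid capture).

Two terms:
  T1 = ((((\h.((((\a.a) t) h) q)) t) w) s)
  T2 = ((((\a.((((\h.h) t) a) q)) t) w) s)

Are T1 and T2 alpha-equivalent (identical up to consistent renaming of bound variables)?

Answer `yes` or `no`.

Term 1: ((((\h.((((\a.a) t) h) q)) t) w) s)
Term 2: ((((\a.((((\h.h) t) a) q)) t) w) s)
Alpha-equivalence: compare structure up to binder renaming.
Result: True

Answer: yes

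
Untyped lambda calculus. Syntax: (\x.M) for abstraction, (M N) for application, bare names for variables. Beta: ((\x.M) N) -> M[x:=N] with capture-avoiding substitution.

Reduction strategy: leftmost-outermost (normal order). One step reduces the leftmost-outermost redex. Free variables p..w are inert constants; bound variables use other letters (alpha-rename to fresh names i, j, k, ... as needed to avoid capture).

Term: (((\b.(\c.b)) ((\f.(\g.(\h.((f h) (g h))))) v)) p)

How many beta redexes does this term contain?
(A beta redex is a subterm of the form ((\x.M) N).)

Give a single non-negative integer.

Answer: 2

Derivation:
Term: (((\b.(\c.b)) ((\f.(\g.(\h.((f h) (g h))))) v)) p)
  Redex: ((\b.(\c.b)) ((\f.(\g.(\h.((f h) (g h))))) v))
  Redex: ((\f.(\g.(\h.((f h) (g h))))) v)
Total redexes: 2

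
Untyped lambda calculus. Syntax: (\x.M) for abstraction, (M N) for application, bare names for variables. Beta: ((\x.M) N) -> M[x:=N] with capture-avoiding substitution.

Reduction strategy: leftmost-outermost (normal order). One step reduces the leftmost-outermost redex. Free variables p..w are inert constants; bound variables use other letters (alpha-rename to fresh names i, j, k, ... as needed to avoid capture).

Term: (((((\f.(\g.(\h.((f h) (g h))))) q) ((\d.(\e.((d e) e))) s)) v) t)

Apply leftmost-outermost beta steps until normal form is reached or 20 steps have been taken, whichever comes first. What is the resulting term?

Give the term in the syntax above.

Step 0: (((((\f.(\g.(\h.((f h) (g h))))) q) ((\d.(\e.((d e) e))) s)) v) t)
Step 1: ((((\g.(\h.((q h) (g h)))) ((\d.(\e.((d e) e))) s)) v) t)
Step 2: (((\h.((q h) (((\d.(\e.((d e) e))) s) h))) v) t)
Step 3: (((q v) (((\d.(\e.((d e) e))) s) v)) t)
Step 4: (((q v) ((\e.((s e) e)) v)) t)
Step 5: (((q v) ((s v) v)) t)

Answer: (((q v) ((s v) v)) t)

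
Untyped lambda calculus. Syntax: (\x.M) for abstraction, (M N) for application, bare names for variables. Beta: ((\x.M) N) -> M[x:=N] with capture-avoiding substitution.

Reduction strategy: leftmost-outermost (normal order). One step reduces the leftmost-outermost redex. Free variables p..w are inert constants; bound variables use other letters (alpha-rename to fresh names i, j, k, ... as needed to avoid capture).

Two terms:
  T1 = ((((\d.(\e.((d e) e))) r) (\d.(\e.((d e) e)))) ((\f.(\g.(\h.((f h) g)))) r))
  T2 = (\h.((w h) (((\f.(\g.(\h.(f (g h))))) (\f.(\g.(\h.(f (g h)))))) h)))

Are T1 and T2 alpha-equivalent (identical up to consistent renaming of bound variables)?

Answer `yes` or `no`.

Answer: no

Derivation:
Term 1: ((((\d.(\e.((d e) e))) r) (\d.(\e.((d e) e)))) ((\f.(\g.(\h.((f h) g)))) r))
Term 2: (\h.((w h) (((\f.(\g.(\h.(f (g h))))) (\f.(\g.(\h.(f (g h)))))) h)))
Alpha-equivalence: compare structure up to binder renaming.
Result: False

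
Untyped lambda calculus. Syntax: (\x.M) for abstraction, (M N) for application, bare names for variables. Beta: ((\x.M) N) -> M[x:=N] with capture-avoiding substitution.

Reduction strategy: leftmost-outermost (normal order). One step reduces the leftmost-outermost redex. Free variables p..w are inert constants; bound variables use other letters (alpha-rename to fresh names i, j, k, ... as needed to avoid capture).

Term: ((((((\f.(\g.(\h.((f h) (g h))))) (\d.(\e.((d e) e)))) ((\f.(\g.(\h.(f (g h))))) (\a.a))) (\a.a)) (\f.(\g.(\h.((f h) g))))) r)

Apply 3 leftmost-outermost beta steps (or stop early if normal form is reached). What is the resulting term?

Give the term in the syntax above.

Answer: (((((\d.(\e.((d e) e))) (\a.a)) (((\f.(\g.(\h.(f (g h))))) (\a.a)) (\a.a))) (\f.(\g.(\h.((f h) g))))) r)

Derivation:
Step 0: ((((((\f.(\g.(\h.((f h) (g h))))) (\d.(\e.((d e) e)))) ((\f.(\g.(\h.(f (g h))))) (\a.a))) (\a.a)) (\f.(\g.(\h.((f h) g))))) r)
Step 1: (((((\g.(\h.(((\d.(\e.((d e) e))) h) (g h)))) ((\f.(\g.(\h.(f (g h))))) (\a.a))) (\a.a)) (\f.(\g.(\h.((f h) g))))) r)
Step 2: ((((\h.(((\d.(\e.((d e) e))) h) (((\f.(\g.(\h.(f (g h))))) (\a.a)) h))) (\a.a)) (\f.(\g.(\h.((f h) g))))) r)
Step 3: (((((\d.(\e.((d e) e))) (\a.a)) (((\f.(\g.(\h.(f (g h))))) (\a.a)) (\a.a))) (\f.(\g.(\h.((f h) g))))) r)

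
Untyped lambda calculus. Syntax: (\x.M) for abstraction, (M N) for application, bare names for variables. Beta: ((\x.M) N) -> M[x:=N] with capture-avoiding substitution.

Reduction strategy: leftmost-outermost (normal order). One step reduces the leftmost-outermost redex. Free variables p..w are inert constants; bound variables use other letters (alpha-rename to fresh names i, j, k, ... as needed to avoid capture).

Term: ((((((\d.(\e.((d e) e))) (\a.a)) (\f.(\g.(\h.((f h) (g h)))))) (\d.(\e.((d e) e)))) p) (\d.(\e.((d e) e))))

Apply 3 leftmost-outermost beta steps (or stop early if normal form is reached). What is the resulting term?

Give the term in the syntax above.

Step 0: ((((((\d.(\e.((d e) e))) (\a.a)) (\f.(\g.(\h.((f h) (g h)))))) (\d.(\e.((d e) e)))) p) (\d.(\e.((d e) e))))
Step 1: (((((\e.(((\a.a) e) e)) (\f.(\g.(\h.((f h) (g h)))))) (\d.(\e.((d e) e)))) p) (\d.(\e.((d e) e))))
Step 2: ((((((\a.a) (\f.(\g.(\h.((f h) (g h)))))) (\f.(\g.(\h.((f h) (g h)))))) (\d.(\e.((d e) e)))) p) (\d.(\e.((d e) e))))
Step 3: (((((\f.(\g.(\h.((f h) (g h))))) (\f.(\g.(\h.((f h) (g h)))))) (\d.(\e.((d e) e)))) p) (\d.(\e.((d e) e))))

Answer: (((((\f.(\g.(\h.((f h) (g h))))) (\f.(\g.(\h.((f h) (g h)))))) (\d.(\e.((d e) e)))) p) (\d.(\e.((d e) e))))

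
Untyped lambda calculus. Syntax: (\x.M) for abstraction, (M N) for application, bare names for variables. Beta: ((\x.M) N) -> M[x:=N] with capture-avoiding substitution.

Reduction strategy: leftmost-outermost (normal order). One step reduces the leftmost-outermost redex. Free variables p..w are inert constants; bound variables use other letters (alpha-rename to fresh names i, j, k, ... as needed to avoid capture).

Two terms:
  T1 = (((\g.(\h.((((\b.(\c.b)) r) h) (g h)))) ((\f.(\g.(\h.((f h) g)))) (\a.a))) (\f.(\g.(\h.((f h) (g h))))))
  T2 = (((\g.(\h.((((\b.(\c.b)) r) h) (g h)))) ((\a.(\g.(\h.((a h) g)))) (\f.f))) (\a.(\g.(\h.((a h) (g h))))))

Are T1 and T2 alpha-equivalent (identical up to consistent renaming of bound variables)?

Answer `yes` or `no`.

Term 1: (((\g.(\h.((((\b.(\c.b)) r) h) (g h)))) ((\f.(\g.(\h.((f h) g)))) (\a.a))) (\f.(\g.(\h.((f h) (g h))))))
Term 2: (((\g.(\h.((((\b.(\c.b)) r) h) (g h)))) ((\a.(\g.(\h.((a h) g)))) (\f.f))) (\a.(\g.(\h.((a h) (g h))))))
Alpha-equivalence: compare structure up to binder renaming.
Result: True

Answer: yes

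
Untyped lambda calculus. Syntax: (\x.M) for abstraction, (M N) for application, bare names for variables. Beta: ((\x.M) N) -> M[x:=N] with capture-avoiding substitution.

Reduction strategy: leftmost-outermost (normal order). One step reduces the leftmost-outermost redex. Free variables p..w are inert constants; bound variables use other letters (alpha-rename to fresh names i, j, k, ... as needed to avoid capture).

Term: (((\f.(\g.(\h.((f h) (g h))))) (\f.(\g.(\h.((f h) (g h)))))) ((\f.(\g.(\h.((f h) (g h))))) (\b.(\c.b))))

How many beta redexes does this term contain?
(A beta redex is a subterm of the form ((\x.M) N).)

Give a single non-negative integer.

Term: (((\f.(\g.(\h.((f h) (g h))))) (\f.(\g.(\h.((f h) (g h)))))) ((\f.(\g.(\h.((f h) (g h))))) (\b.(\c.b))))
  Redex: ((\f.(\g.(\h.((f h) (g h))))) (\f.(\g.(\h.((f h) (g h))))))
  Redex: ((\f.(\g.(\h.((f h) (g h))))) (\b.(\c.b)))
Total redexes: 2

Answer: 2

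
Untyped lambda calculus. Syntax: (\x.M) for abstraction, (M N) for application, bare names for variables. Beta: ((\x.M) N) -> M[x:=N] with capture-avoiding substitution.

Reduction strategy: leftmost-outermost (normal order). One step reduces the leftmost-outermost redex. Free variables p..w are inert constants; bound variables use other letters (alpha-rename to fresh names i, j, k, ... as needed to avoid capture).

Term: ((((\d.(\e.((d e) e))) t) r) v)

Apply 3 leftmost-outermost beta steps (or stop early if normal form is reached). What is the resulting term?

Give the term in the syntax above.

Answer: (((t r) r) v)

Derivation:
Step 0: ((((\d.(\e.((d e) e))) t) r) v)
Step 1: (((\e.((t e) e)) r) v)
Step 2: (((t r) r) v)
Step 3: (normal form reached)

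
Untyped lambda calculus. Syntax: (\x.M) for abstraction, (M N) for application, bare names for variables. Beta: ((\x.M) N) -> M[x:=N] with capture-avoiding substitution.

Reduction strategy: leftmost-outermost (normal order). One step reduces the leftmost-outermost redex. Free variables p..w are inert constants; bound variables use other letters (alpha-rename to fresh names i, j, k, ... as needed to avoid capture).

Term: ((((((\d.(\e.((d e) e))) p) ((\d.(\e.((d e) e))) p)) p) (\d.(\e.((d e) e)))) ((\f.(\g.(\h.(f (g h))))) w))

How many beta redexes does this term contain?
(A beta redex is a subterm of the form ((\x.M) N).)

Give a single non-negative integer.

Answer: 3

Derivation:
Term: ((((((\d.(\e.((d e) e))) p) ((\d.(\e.((d e) e))) p)) p) (\d.(\e.((d e) e)))) ((\f.(\g.(\h.(f (g h))))) w))
  Redex: ((\d.(\e.((d e) e))) p)
  Redex: ((\d.(\e.((d e) e))) p)
  Redex: ((\f.(\g.(\h.(f (g h))))) w)
Total redexes: 3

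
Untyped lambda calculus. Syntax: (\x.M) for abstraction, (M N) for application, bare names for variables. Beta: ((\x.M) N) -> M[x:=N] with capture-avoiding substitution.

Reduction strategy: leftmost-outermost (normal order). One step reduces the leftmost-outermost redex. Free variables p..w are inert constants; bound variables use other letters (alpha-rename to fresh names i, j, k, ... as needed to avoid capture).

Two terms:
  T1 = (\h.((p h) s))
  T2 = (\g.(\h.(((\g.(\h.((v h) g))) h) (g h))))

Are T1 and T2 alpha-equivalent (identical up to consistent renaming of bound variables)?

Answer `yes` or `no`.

Answer: no

Derivation:
Term 1: (\h.((p h) s))
Term 2: (\g.(\h.(((\g.(\h.((v h) g))) h) (g h))))
Alpha-equivalence: compare structure up to binder renaming.
Result: False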